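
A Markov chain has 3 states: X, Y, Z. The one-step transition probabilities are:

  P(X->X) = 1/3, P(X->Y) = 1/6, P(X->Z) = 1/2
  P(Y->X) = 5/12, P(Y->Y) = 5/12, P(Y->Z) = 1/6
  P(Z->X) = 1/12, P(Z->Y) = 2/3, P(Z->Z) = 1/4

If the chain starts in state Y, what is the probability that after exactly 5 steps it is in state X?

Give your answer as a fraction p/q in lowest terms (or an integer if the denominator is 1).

Answer: 8209/27648

Derivation:
Computing P^5 by repeated multiplication:
P^1 =
  X: [1/3, 1/6, 1/2]
  Y: [5/12, 5/12, 1/6]
  Z: [1/12, 2/3, 1/4]
P^2 =
  X: [2/9, 11/24, 23/72]
  Y: [47/144, 17/48, 23/72]
  Z: [47/144, 11/24, 31/144]
P^3 =
  X: [7/24, 127/288, 77/288]
  Y: [163/576, 239/576, 29/96]
  Z: [61/192, 7/18, 169/576]
P^4 =
  X: [131/432, 473/1152, 989/3456]
  Y: [2021/6912, 971/2304, 989/3456]
  Z: [2021/6912, 473/1152, 2053/6912]
P^5 =
  X: [341/1152, 5701/13824, 4031/13824]
  Y: [8209/27648, 11477/27648, 1327/4608]
  Z: [901/3072, 361/864, 7987/27648]

(P^5)[Y -> X] = 8209/27648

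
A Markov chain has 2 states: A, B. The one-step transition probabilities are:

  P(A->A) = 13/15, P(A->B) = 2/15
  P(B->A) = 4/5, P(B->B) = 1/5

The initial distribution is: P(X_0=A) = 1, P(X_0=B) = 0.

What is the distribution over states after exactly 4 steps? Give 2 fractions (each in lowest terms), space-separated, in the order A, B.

Answer: 43393/50625 7232/50625

Derivation:
Propagating the distribution step by step (d_{t+1} = d_t * P):
d_0 = (A=1, B=0)
  d_1[A] = 1*13/15 + 0*4/5 = 13/15
  d_1[B] = 1*2/15 + 0*1/5 = 2/15
d_1 = (A=13/15, B=2/15)
  d_2[A] = 13/15*13/15 + 2/15*4/5 = 193/225
  d_2[B] = 13/15*2/15 + 2/15*1/5 = 32/225
d_2 = (A=193/225, B=32/225)
  d_3[A] = 193/225*13/15 + 32/225*4/5 = 2893/3375
  d_3[B] = 193/225*2/15 + 32/225*1/5 = 482/3375
d_3 = (A=2893/3375, B=482/3375)
  d_4[A] = 2893/3375*13/15 + 482/3375*4/5 = 43393/50625
  d_4[B] = 2893/3375*2/15 + 482/3375*1/5 = 7232/50625
d_4 = (A=43393/50625, B=7232/50625)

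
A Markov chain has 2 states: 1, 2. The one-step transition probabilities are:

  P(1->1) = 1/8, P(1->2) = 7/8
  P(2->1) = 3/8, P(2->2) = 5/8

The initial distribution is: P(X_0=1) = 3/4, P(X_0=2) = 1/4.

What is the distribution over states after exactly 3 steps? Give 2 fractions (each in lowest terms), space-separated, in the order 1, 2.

Answer: 75/256 181/256

Derivation:
Propagating the distribution step by step (d_{t+1} = d_t * P):
d_0 = (1=3/4, 2=1/4)
  d_1[1] = 3/4*1/8 + 1/4*3/8 = 3/16
  d_1[2] = 3/4*7/8 + 1/4*5/8 = 13/16
d_1 = (1=3/16, 2=13/16)
  d_2[1] = 3/16*1/8 + 13/16*3/8 = 21/64
  d_2[2] = 3/16*7/8 + 13/16*5/8 = 43/64
d_2 = (1=21/64, 2=43/64)
  d_3[1] = 21/64*1/8 + 43/64*3/8 = 75/256
  d_3[2] = 21/64*7/8 + 43/64*5/8 = 181/256
d_3 = (1=75/256, 2=181/256)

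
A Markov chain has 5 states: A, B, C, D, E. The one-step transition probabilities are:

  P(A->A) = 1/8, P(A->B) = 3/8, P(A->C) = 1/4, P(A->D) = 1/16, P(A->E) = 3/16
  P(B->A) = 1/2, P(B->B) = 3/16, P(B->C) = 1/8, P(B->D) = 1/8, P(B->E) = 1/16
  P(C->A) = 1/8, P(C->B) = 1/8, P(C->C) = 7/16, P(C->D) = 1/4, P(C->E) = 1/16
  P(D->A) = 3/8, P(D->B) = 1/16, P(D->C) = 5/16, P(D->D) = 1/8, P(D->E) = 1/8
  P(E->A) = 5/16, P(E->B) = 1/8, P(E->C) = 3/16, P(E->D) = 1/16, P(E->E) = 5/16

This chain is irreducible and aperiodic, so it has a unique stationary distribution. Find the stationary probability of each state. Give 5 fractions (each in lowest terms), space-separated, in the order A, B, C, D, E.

The stationary distribution satisfies pi = pi * P, i.e.:
  pi_A = 1/8*pi_A + 1/2*pi_B + 1/8*pi_C + 3/8*pi_D + 5/16*pi_E
  pi_B = 3/8*pi_A + 3/16*pi_B + 1/8*pi_C + 1/16*pi_D + 1/8*pi_E
  pi_C = 1/4*pi_A + 1/8*pi_B + 7/16*pi_C + 5/16*pi_D + 3/16*pi_E
  pi_D = 1/16*pi_A + 1/8*pi_B + 1/4*pi_C + 1/8*pi_D + 1/16*pi_E
  pi_E = 3/16*pi_A + 1/16*pi_B + 1/16*pi_C + 1/8*pi_D + 5/16*pi_E
with normalization: pi_A + pi_B + pi_C + pi_D + pi_E = 1.

Using the first 4 balance equations plus normalization, the linear system A*pi = b is:
  [-7/8, 1/2, 1/8, 3/8, 5/16] . pi = 0
  [3/8, -13/16, 1/8, 1/16, 1/8] . pi = 0
  [1/4, 1/8, -9/16, 5/16, 3/16] . pi = 0
  [1/16, 1/8, 1/4, -7/8, 1/16] . pi = 0
  [1, 1, 1, 1, 1] . pi = 1

Solving yields:
  pi_A = 4120/16041
  pi_B = 1031/5347
  pi_C = 4457/16041
  pi_D = 2167/16041
  pi_E = 2204/16041

Verification (pi * P):
  4120/16041*1/8 + 1031/5347*1/2 + 4457/16041*1/8 + 2167/16041*3/8 + 2204/16041*5/16 = 4120/16041 = pi_A  (ok)
  4120/16041*3/8 + 1031/5347*3/16 + 4457/16041*1/8 + 2167/16041*1/16 + 2204/16041*1/8 = 1031/5347 = pi_B  (ok)
  4120/16041*1/4 + 1031/5347*1/8 + 4457/16041*7/16 + 2167/16041*5/16 + 2204/16041*3/16 = 4457/16041 = pi_C  (ok)
  4120/16041*1/16 + 1031/5347*1/8 + 4457/16041*1/4 + 2167/16041*1/8 + 2204/16041*1/16 = 2167/16041 = pi_D  (ok)
  4120/16041*3/16 + 1031/5347*1/16 + 4457/16041*1/16 + 2167/16041*1/8 + 2204/16041*5/16 = 2204/16041 = pi_E  (ok)

Answer: 4120/16041 1031/5347 4457/16041 2167/16041 2204/16041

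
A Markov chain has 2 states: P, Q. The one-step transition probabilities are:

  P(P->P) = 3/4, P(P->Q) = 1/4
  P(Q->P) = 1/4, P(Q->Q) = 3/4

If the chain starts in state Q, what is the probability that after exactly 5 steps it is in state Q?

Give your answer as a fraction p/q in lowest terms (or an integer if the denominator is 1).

Answer: 33/64

Derivation:
Computing P^5 by repeated multiplication:
P^1 =
  P: [3/4, 1/4]
  Q: [1/4, 3/4]
P^2 =
  P: [5/8, 3/8]
  Q: [3/8, 5/8]
P^3 =
  P: [9/16, 7/16]
  Q: [7/16, 9/16]
P^4 =
  P: [17/32, 15/32]
  Q: [15/32, 17/32]
P^5 =
  P: [33/64, 31/64]
  Q: [31/64, 33/64]

(P^5)[Q -> Q] = 33/64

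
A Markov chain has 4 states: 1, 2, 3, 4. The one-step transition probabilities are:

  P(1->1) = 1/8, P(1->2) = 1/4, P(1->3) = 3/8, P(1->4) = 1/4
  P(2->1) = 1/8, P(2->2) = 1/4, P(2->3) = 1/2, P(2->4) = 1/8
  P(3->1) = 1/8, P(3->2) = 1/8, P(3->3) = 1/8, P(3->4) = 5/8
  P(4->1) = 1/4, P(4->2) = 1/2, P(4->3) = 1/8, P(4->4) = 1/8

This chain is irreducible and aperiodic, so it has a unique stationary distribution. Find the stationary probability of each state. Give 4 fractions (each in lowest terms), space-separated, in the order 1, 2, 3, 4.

The stationary distribution satisfies pi = pi * P, i.e.:
  pi_1 = 1/8*pi_1 + 1/8*pi_2 + 1/8*pi_3 + 1/4*pi_4
  pi_2 = 1/4*pi_1 + 1/4*pi_2 + 1/8*pi_3 + 1/2*pi_4
  pi_3 = 3/8*pi_1 + 1/2*pi_2 + 1/8*pi_3 + 1/8*pi_4
  pi_4 = 1/4*pi_1 + 1/8*pi_2 + 5/8*pi_3 + 1/8*pi_4
with normalization: pi_1 + pi_2 + pi_3 + pi_4 = 1.

Using the first 3 balance equations plus normalization, the linear system A*pi = b is:
  [-7/8, 1/8, 1/8, 1/4] . pi = 0
  [1/4, -3/4, 1/8, 1/2] . pi = 0
  [3/8, 1/2, -7/8, 1/8] . pi = 0
  [1, 1, 1, 1] . pi = 1

Solving yields:
  pi_1 = 127/793
  pi_2 = 227/793
  pi_3 = 216/793
  pi_4 = 223/793

Verification (pi * P):
  127/793*1/8 + 227/793*1/8 + 216/793*1/8 + 223/793*1/4 = 127/793 = pi_1  (ok)
  127/793*1/4 + 227/793*1/4 + 216/793*1/8 + 223/793*1/2 = 227/793 = pi_2  (ok)
  127/793*3/8 + 227/793*1/2 + 216/793*1/8 + 223/793*1/8 = 216/793 = pi_3  (ok)
  127/793*1/4 + 227/793*1/8 + 216/793*5/8 + 223/793*1/8 = 223/793 = pi_4  (ok)

Answer: 127/793 227/793 216/793 223/793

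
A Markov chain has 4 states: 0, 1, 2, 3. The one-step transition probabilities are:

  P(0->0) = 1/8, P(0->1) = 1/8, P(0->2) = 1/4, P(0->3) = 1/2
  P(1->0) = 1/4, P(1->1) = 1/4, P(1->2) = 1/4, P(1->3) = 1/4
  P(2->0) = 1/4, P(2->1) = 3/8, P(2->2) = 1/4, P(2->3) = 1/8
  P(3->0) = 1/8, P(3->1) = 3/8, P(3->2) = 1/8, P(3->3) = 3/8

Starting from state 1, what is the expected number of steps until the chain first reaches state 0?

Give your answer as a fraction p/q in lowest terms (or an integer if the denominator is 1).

Let h_i = expected steps to first reach 0 from state i.
Boundary: h_0 = 0.
First-step equations for the other states:
  h_1 = 1 + 1/4*h_0 + 1/4*h_1 + 1/4*h_2 + 1/4*h_3
  h_2 = 1 + 1/4*h_0 + 3/8*h_1 + 1/4*h_2 + 1/8*h_3
  h_3 = 1 + 1/8*h_0 + 3/8*h_1 + 1/8*h_2 + 3/8*h_3

Substituting h_0 = 0 and rearranging gives the linear system (I - Q) h = 1:
  [3/4, -1/4, -1/4] . (h_1, h_2, h_3) = 1
  [-3/8, 3/4, -1/8] . (h_1, h_2, h_3) = 1
  [-3/8, -1/8, 5/8] . (h_1, h_2, h_3) = 1

Solving yields:
  h_1 = 55/12
  h_2 = 9/2
  h_3 = 21/4

Starting state is 1, so the expected hitting time is h_1 = 55/12.

Answer: 55/12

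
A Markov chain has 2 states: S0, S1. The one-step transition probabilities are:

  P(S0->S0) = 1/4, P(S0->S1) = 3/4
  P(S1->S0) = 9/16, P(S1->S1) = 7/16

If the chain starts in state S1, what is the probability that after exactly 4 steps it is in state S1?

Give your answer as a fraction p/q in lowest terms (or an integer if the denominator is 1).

Answer: 37717/65536

Derivation:
Computing P^4 by repeated multiplication:
P^1 =
  S0: [1/4, 3/4]
  S1: [9/16, 7/16]
P^2 =
  S0: [31/64, 33/64]
  S1: [99/256, 157/256]
P^3 =
  S0: [421/1024, 603/1024]
  S1: [1809/4096, 2287/4096]
P^4 =
  S0: [7111/16384, 9273/16384]
  S1: [27819/65536, 37717/65536]

(P^4)[S1 -> S1] = 37717/65536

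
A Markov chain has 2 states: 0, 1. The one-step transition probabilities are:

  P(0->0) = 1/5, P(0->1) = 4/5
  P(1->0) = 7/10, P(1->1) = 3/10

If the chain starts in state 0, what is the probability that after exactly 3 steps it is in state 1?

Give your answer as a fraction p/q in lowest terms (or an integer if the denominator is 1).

Computing P^3 by repeated multiplication:
P^1 =
  0: [1/5, 4/5]
  1: [7/10, 3/10]
P^2 =
  0: [3/5, 2/5]
  1: [7/20, 13/20]
P^3 =
  0: [2/5, 3/5]
  1: [21/40, 19/40]

(P^3)[0 -> 1] = 3/5

Answer: 3/5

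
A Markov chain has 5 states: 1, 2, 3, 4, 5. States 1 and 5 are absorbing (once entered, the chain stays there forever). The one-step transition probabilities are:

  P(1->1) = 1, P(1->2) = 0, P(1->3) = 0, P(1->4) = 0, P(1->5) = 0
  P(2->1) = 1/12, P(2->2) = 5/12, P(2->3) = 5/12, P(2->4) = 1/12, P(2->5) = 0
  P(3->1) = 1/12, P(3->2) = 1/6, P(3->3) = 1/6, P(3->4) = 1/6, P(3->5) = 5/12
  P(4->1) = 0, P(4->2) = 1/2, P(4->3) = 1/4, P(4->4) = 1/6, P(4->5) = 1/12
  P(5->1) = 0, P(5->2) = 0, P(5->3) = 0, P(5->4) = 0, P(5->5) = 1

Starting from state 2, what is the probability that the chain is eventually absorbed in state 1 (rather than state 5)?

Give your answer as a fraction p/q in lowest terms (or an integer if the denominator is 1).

Let a_i = P(absorbed in 1 | start in state i).
Boundary conditions: a_1 = 1, a_5 = 0.
For each transient state i, a_i = sum_j P(i->j) * a_j:
  a_2 = 1/12*a_1 + 5/12*a_2 + 5/12*a_3 + 1/12*a_4 + 0*a_5
  a_3 = 1/12*a_1 + 1/6*a_2 + 1/6*a_3 + 1/6*a_4 + 5/12*a_5
  a_4 = 0*a_1 + 1/2*a_2 + 1/4*a_3 + 1/6*a_4 + 1/12*a_5

Substituting a_1 = 1 and a_5 = 0, rearrange to (I - Q) a = r where r[i] = P(i -> 1):
  [7/12, -5/12, -1/12] . (a_2, a_3, a_4) = 1/12
  [-1/6, 5/6, -1/6] . (a_2, a_3, a_4) = 1/12
  [-1/2, -1/4, 5/6] . (a_2, a_3, a_4) = 0

Solving yields:
  a_2 = 49/144
  a_3 = 2/9
  a_4 = 13/48

Starting state is 2, so the absorption probability is a_2 = 49/144.

Answer: 49/144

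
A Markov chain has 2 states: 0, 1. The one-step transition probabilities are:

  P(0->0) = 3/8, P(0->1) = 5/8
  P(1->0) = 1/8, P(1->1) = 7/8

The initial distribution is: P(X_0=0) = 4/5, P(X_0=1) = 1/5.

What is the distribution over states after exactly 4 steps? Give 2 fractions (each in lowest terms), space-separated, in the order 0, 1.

Answer: 433/2560 2127/2560

Derivation:
Propagating the distribution step by step (d_{t+1} = d_t * P):
d_0 = (0=4/5, 1=1/5)
  d_1[0] = 4/5*3/8 + 1/5*1/8 = 13/40
  d_1[1] = 4/5*5/8 + 1/5*7/8 = 27/40
d_1 = (0=13/40, 1=27/40)
  d_2[0] = 13/40*3/8 + 27/40*1/8 = 33/160
  d_2[1] = 13/40*5/8 + 27/40*7/8 = 127/160
d_2 = (0=33/160, 1=127/160)
  d_3[0] = 33/160*3/8 + 127/160*1/8 = 113/640
  d_3[1] = 33/160*5/8 + 127/160*7/8 = 527/640
d_3 = (0=113/640, 1=527/640)
  d_4[0] = 113/640*3/8 + 527/640*1/8 = 433/2560
  d_4[1] = 113/640*5/8 + 527/640*7/8 = 2127/2560
d_4 = (0=433/2560, 1=2127/2560)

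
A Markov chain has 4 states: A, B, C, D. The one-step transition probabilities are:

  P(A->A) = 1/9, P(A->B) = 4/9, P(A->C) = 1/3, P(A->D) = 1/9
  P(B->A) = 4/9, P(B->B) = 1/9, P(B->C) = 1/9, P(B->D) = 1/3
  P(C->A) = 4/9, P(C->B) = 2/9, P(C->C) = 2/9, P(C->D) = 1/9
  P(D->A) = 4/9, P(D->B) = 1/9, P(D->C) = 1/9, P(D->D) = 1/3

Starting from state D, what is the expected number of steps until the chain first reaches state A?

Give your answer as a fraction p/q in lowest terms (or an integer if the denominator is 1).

Answer: 9/4

Derivation:
Let h_i = expected steps to first reach A from state i.
Boundary: h_A = 0.
First-step equations for the other states:
  h_B = 1 + 4/9*h_A + 1/9*h_B + 1/9*h_C + 1/3*h_D
  h_C = 1 + 4/9*h_A + 2/9*h_B + 2/9*h_C + 1/9*h_D
  h_D = 1 + 4/9*h_A + 1/9*h_B + 1/9*h_C + 1/3*h_D

Substituting h_A = 0 and rearranging gives the linear system (I - Q) h = 1:
  [8/9, -1/9, -1/3] . (h_B, h_C, h_D) = 1
  [-2/9, 7/9, -1/9] . (h_B, h_C, h_D) = 1
  [-1/9, -1/9, 2/3] . (h_B, h_C, h_D) = 1

Solving yields:
  h_B = 9/4
  h_C = 9/4
  h_D = 9/4

Starting state is D, so the expected hitting time is h_D = 9/4.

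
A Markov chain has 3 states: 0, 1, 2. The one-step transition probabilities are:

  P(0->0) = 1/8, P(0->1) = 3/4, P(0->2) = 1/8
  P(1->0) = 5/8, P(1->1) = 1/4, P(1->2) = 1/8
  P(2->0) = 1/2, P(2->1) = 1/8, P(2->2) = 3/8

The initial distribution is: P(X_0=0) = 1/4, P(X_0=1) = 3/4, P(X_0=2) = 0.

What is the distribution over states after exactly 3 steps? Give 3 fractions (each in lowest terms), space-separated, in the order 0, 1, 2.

Answer: 109/256 105/256 21/128

Derivation:
Propagating the distribution step by step (d_{t+1} = d_t * P):
d_0 = (0=1/4, 1=3/4, 2=0)
  d_1[0] = 1/4*1/8 + 3/4*5/8 + 0*1/2 = 1/2
  d_1[1] = 1/4*3/4 + 3/4*1/4 + 0*1/8 = 3/8
  d_1[2] = 1/4*1/8 + 3/4*1/8 + 0*3/8 = 1/8
d_1 = (0=1/2, 1=3/8, 2=1/8)
  d_2[0] = 1/2*1/8 + 3/8*5/8 + 1/8*1/2 = 23/64
  d_2[1] = 1/2*3/4 + 3/8*1/4 + 1/8*1/8 = 31/64
  d_2[2] = 1/2*1/8 + 3/8*1/8 + 1/8*3/8 = 5/32
d_2 = (0=23/64, 1=31/64, 2=5/32)
  d_3[0] = 23/64*1/8 + 31/64*5/8 + 5/32*1/2 = 109/256
  d_3[1] = 23/64*3/4 + 31/64*1/4 + 5/32*1/8 = 105/256
  d_3[2] = 23/64*1/8 + 31/64*1/8 + 5/32*3/8 = 21/128
d_3 = (0=109/256, 1=105/256, 2=21/128)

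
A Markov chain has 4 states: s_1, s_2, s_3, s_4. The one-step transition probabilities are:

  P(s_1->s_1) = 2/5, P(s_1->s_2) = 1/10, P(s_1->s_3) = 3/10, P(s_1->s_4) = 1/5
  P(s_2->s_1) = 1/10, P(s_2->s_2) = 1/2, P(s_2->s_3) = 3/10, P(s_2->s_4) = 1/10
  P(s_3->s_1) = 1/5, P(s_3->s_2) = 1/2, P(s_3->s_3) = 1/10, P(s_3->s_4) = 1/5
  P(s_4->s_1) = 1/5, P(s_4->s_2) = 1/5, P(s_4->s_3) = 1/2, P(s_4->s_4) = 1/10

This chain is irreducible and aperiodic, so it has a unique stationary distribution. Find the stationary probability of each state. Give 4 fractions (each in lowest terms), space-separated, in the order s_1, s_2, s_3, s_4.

Answer: 165/812 76/203 223/812 30/203

Derivation:
The stationary distribution satisfies pi = pi * P, i.e.:
  pi_s_1 = 2/5*pi_s_1 + 1/10*pi_s_2 + 1/5*pi_s_3 + 1/5*pi_s_4
  pi_s_2 = 1/10*pi_s_1 + 1/2*pi_s_2 + 1/2*pi_s_3 + 1/5*pi_s_4
  pi_s_3 = 3/10*pi_s_1 + 3/10*pi_s_2 + 1/10*pi_s_3 + 1/2*pi_s_4
  pi_s_4 = 1/5*pi_s_1 + 1/10*pi_s_2 + 1/5*pi_s_3 + 1/10*pi_s_4
with normalization: pi_s_1 + pi_s_2 + pi_s_3 + pi_s_4 = 1.

Using the first 3 balance equations plus normalization, the linear system A*pi = b is:
  [-3/5, 1/10, 1/5, 1/5] . pi = 0
  [1/10, -1/2, 1/2, 1/5] . pi = 0
  [3/10, 3/10, -9/10, 1/2] . pi = 0
  [1, 1, 1, 1] . pi = 1

Solving yields:
  pi_s_1 = 165/812
  pi_s_2 = 76/203
  pi_s_3 = 223/812
  pi_s_4 = 30/203

Verification (pi * P):
  165/812*2/5 + 76/203*1/10 + 223/812*1/5 + 30/203*1/5 = 165/812 = pi_s_1  (ok)
  165/812*1/10 + 76/203*1/2 + 223/812*1/2 + 30/203*1/5 = 76/203 = pi_s_2  (ok)
  165/812*3/10 + 76/203*3/10 + 223/812*1/10 + 30/203*1/2 = 223/812 = pi_s_3  (ok)
  165/812*1/5 + 76/203*1/10 + 223/812*1/5 + 30/203*1/10 = 30/203 = pi_s_4  (ok)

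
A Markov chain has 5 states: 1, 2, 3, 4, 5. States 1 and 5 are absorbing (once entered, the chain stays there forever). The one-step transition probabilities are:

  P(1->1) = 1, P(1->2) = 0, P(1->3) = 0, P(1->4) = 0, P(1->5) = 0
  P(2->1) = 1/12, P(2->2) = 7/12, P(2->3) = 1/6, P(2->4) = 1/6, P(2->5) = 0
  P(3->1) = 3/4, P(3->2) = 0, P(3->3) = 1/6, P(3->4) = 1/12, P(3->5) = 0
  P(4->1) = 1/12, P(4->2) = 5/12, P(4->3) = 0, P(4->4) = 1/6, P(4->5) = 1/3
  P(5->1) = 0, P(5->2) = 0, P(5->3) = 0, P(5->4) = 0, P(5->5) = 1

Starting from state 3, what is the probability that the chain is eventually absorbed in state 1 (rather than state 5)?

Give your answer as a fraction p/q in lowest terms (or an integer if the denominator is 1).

Answer: 37/39

Derivation:
Let a_i = P(absorbed in 1 | start in state i).
Boundary conditions: a_1 = 1, a_5 = 0.
For each transient state i, a_i = sum_j P(i->j) * a_j:
  a_2 = 1/12*a_1 + 7/12*a_2 + 1/6*a_3 + 1/6*a_4 + 0*a_5
  a_3 = 3/4*a_1 + 0*a_2 + 1/6*a_3 + 1/12*a_4 + 0*a_5
  a_4 = 1/12*a_1 + 5/12*a_2 + 0*a_3 + 1/6*a_4 + 1/3*a_5

Substituting a_1 = 1 and a_5 = 0, rearrange to (I - Q) a = r where r[i] = P(i -> 1):
  [5/12, -1/6, -1/6] . (a_2, a_3, a_4) = 1/12
  [0, 5/6, -1/12] . (a_2, a_3, a_4) = 3/4
  [-5/12, 0, 5/6] . (a_2, a_3, a_4) = 1/12

Solving yields:
  a_2 = 151/195
  a_3 = 37/39
  a_4 = 19/39

Starting state is 3, so the absorption probability is a_3 = 37/39.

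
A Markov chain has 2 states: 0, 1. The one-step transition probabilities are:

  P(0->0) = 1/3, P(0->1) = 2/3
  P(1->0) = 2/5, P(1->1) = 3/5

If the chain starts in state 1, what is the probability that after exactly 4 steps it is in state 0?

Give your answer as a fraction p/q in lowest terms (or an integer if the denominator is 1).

Answer: 6328/16875

Derivation:
Computing P^4 by repeated multiplication:
P^1 =
  0: [1/3, 2/3]
  1: [2/5, 3/5]
P^2 =
  0: [17/45, 28/45]
  1: [28/75, 47/75]
P^3 =
  0: [253/675, 422/675]
  1: [422/1125, 703/1125]
P^4 =
  0: [3797/10125, 6328/10125]
  1: [6328/16875, 10547/16875]

(P^4)[1 -> 0] = 6328/16875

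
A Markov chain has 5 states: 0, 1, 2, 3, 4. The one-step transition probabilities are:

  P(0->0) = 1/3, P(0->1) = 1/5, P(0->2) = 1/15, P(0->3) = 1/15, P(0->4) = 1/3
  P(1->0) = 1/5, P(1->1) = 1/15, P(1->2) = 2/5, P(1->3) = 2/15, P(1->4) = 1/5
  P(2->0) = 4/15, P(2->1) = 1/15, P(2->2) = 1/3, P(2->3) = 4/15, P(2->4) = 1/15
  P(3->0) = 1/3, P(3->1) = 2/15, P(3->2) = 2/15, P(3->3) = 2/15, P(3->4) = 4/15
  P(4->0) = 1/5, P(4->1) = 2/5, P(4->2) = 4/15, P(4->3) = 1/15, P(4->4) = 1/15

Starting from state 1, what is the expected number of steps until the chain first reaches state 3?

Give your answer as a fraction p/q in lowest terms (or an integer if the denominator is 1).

Answer: 1985/281

Derivation:
Let h_i = expected steps to first reach 3 from state i.
Boundary: h_3 = 0.
First-step equations for the other states:
  h_0 = 1 + 1/3*h_0 + 1/5*h_1 + 1/15*h_2 + 1/15*h_3 + 1/3*h_4
  h_1 = 1 + 1/5*h_0 + 1/15*h_1 + 2/5*h_2 + 2/15*h_3 + 1/5*h_4
  h_2 = 1 + 4/15*h_0 + 1/15*h_1 + 1/3*h_2 + 4/15*h_3 + 1/15*h_4
  h_4 = 1 + 1/5*h_0 + 2/5*h_1 + 4/15*h_2 + 1/15*h_3 + 1/15*h_4

Substituting h_3 = 0 and rearranging gives the linear system (I - Q) h = 1:
  [2/3, -1/5, -1/15, -1/3] . (h_0, h_1, h_2, h_4) = 1
  [-1/5, 14/15, -2/5, -1/5] . (h_0, h_1, h_2, h_4) = 1
  [-4/15, -1/15, 2/3, -1/15] . (h_0, h_1, h_2, h_4) = 1
  [-1/5, -2/5, -4/15, 14/15] . (h_0, h_1, h_2, h_4) = 1

Solving yields:
  h_0 = 20305/2529
  h_1 = 1985/281
  h_2 = 15620/2529
  h_4 = 19180/2529

Starting state is 1, so the expected hitting time is h_1 = 1985/281.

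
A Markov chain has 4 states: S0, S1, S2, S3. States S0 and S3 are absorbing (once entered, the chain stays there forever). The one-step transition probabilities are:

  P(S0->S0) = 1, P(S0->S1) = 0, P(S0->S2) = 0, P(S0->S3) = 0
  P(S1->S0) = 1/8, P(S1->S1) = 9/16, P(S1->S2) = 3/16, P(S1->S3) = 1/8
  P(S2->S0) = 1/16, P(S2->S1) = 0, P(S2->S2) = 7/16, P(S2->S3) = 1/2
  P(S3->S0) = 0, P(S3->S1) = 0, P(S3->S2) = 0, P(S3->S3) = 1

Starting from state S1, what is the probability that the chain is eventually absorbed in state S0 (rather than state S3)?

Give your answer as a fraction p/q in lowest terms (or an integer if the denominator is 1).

Answer: 1/3

Derivation:
Let a_i = P(absorbed in S0 | start in state i).
Boundary conditions: a_S0 = 1, a_S3 = 0.
For each transient state i, a_i = sum_j P(i->j) * a_j:
  a_S1 = 1/8*a_S0 + 9/16*a_S1 + 3/16*a_S2 + 1/8*a_S3
  a_S2 = 1/16*a_S0 + 0*a_S1 + 7/16*a_S2 + 1/2*a_S3

Substituting a_S0 = 1 and a_S3 = 0, rearrange to (I - Q) a = r where r[i] = P(i -> S0):
  [7/16, -3/16] . (a_S1, a_S2) = 1/8
  [0, 9/16] . (a_S1, a_S2) = 1/16

Solving yields:
  a_S1 = 1/3
  a_S2 = 1/9

Starting state is S1, so the absorption probability is a_S1 = 1/3.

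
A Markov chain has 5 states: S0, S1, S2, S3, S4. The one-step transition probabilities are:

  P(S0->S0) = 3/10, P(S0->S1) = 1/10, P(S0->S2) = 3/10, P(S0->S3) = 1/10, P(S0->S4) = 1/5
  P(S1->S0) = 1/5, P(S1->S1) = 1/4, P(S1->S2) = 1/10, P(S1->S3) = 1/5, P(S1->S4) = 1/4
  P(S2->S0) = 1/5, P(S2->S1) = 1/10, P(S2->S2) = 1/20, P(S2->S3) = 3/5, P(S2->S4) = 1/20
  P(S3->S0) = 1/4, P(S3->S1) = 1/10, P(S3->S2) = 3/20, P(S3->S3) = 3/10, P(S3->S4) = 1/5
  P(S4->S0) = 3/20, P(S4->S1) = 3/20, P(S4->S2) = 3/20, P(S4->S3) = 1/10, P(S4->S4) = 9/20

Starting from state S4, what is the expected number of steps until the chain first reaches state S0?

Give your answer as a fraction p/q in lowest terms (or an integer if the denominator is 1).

Let h_i = expected steps to first reach S0 from state i.
Boundary: h_S0 = 0.
First-step equations for the other states:
  h_S1 = 1 + 1/5*h_S0 + 1/4*h_S1 + 1/10*h_S2 + 1/5*h_S3 + 1/4*h_S4
  h_S2 = 1 + 1/5*h_S0 + 1/10*h_S1 + 1/20*h_S2 + 3/5*h_S3 + 1/20*h_S4
  h_S3 = 1 + 1/4*h_S0 + 1/10*h_S1 + 3/20*h_S2 + 3/10*h_S3 + 1/5*h_S4
  h_S4 = 1 + 3/20*h_S0 + 3/20*h_S1 + 3/20*h_S2 + 1/10*h_S3 + 9/20*h_S4

Substituting h_S0 = 0 and rearranging gives the linear system (I - Q) h = 1:
  [3/4, -1/10, -1/5, -1/4] . (h_S1, h_S2, h_S3, h_S4) = 1
  [-1/10, 19/20, -3/5, -1/20] . (h_S1, h_S2, h_S3, h_S4) = 1
  [-1/10, -3/20, 7/10, -1/5] . (h_S1, h_S2, h_S3, h_S4) = 1
  [-3/20, -3/20, -1/10, 11/20] . (h_S1, h_S2, h_S3, h_S4) = 1

Solving yields:
  h_S1 = 14875/2959
  h_S2 = 14335/2959
  h_S3 = 27925/5918
  h_S4 = 15885/2959

Starting state is S4, so the expected hitting time is h_S4 = 15885/2959.

Answer: 15885/2959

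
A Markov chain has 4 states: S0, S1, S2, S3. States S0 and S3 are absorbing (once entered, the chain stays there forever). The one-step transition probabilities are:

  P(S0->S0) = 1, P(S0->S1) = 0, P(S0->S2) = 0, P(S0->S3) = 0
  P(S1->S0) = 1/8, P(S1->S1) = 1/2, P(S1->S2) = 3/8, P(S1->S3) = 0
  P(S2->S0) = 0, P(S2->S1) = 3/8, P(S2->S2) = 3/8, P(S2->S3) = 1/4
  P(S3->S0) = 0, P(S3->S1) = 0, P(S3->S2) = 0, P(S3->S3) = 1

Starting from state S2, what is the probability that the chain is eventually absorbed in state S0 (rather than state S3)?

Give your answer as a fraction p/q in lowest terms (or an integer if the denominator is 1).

Answer: 3/11

Derivation:
Let a_i = P(absorbed in S0 | start in state i).
Boundary conditions: a_S0 = 1, a_S3 = 0.
For each transient state i, a_i = sum_j P(i->j) * a_j:
  a_S1 = 1/8*a_S0 + 1/2*a_S1 + 3/8*a_S2 + 0*a_S3
  a_S2 = 0*a_S0 + 3/8*a_S1 + 3/8*a_S2 + 1/4*a_S3

Substituting a_S0 = 1 and a_S3 = 0, rearrange to (I - Q) a = r where r[i] = P(i -> S0):
  [1/2, -3/8] . (a_S1, a_S2) = 1/8
  [-3/8, 5/8] . (a_S1, a_S2) = 0

Solving yields:
  a_S1 = 5/11
  a_S2 = 3/11

Starting state is S2, so the absorption probability is a_S2 = 3/11.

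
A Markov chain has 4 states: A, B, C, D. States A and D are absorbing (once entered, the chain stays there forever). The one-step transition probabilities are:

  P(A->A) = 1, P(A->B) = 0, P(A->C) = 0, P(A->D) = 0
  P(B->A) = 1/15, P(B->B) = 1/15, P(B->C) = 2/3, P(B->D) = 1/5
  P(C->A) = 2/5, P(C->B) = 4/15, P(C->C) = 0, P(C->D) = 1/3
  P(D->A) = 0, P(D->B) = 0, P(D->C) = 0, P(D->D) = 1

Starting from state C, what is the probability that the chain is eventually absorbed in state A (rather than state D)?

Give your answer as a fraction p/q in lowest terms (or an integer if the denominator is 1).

Let a_i = P(absorbed in A | start in state i).
Boundary conditions: a_A = 1, a_D = 0.
For each transient state i, a_i = sum_j P(i->j) * a_j:
  a_B = 1/15*a_A + 1/15*a_B + 2/3*a_C + 1/5*a_D
  a_C = 2/5*a_A + 4/15*a_B + 0*a_C + 1/3*a_D

Substituting a_A = 1 and a_D = 0, rearrange to (I - Q) a = r where r[i] = P(i -> A):
  [14/15, -2/3] . (a_B, a_C) = 1/15
  [-4/15, 1] . (a_B, a_C) = 2/5

Solving yields:
  a_B = 15/34
  a_C = 44/85

Starting state is C, so the absorption probability is a_C = 44/85.

Answer: 44/85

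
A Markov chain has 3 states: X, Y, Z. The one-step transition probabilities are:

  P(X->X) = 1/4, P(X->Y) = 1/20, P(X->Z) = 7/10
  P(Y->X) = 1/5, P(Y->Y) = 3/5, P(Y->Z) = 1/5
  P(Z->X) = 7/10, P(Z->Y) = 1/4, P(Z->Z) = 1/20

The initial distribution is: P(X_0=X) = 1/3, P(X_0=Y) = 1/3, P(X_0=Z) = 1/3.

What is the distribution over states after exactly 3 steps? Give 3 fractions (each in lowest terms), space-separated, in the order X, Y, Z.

Propagating the distribution step by step (d_{t+1} = d_t * P):
d_0 = (X=1/3, Y=1/3, Z=1/3)
  d_1[X] = 1/3*1/4 + 1/3*1/5 + 1/3*7/10 = 23/60
  d_1[Y] = 1/3*1/20 + 1/3*3/5 + 1/3*1/4 = 3/10
  d_1[Z] = 1/3*7/10 + 1/3*1/5 + 1/3*1/20 = 19/60
d_1 = (X=23/60, Y=3/10, Z=19/60)
  d_2[X] = 23/60*1/4 + 3/10*1/5 + 19/60*7/10 = 151/400
  d_2[Y] = 23/60*1/20 + 3/10*3/5 + 19/60*1/4 = 167/600
  d_2[Z] = 23/60*7/10 + 3/10*1/5 + 19/60*1/20 = 413/1200
d_2 = (X=151/400, Y=167/600, Z=413/1200)
  d_3[X] = 151/400*1/4 + 167/600*1/5 + 413/1200*7/10 = 9383/24000
  d_3[Y] = 151/400*1/20 + 167/600*3/5 + 413/1200*1/4 = 3263/12000
  d_3[Z] = 151/400*7/10 + 167/600*1/5 + 413/1200*1/20 = 2697/8000
d_3 = (X=9383/24000, Y=3263/12000, Z=2697/8000)

Answer: 9383/24000 3263/12000 2697/8000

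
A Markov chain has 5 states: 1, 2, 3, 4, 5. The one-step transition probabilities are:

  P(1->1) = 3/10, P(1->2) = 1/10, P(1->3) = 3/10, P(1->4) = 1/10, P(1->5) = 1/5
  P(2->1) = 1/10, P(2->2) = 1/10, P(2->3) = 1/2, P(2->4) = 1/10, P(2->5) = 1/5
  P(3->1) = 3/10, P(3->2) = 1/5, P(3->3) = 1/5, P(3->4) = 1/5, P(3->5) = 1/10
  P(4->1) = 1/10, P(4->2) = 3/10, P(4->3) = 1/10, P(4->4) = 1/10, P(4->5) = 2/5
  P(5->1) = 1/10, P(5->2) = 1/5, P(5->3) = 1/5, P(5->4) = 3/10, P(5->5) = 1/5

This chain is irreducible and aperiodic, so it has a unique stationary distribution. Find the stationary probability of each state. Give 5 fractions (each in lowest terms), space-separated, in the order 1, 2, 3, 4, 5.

Answer: 493/2608 469/2608 167/652 109/652 271/1304

Derivation:
The stationary distribution satisfies pi = pi * P, i.e.:
  pi_1 = 3/10*pi_1 + 1/10*pi_2 + 3/10*pi_3 + 1/10*pi_4 + 1/10*pi_5
  pi_2 = 1/10*pi_1 + 1/10*pi_2 + 1/5*pi_3 + 3/10*pi_4 + 1/5*pi_5
  pi_3 = 3/10*pi_1 + 1/2*pi_2 + 1/5*pi_3 + 1/10*pi_4 + 1/5*pi_5
  pi_4 = 1/10*pi_1 + 1/10*pi_2 + 1/5*pi_3 + 1/10*pi_4 + 3/10*pi_5
  pi_5 = 1/5*pi_1 + 1/5*pi_2 + 1/10*pi_3 + 2/5*pi_4 + 1/5*pi_5
with normalization: pi_1 + pi_2 + pi_3 + pi_4 + pi_5 = 1.

Using the first 4 balance equations plus normalization, the linear system A*pi = b is:
  [-7/10, 1/10, 3/10, 1/10, 1/10] . pi = 0
  [1/10, -9/10, 1/5, 3/10, 1/5] . pi = 0
  [3/10, 1/2, -4/5, 1/10, 1/5] . pi = 0
  [1/10, 1/10, 1/5, -9/10, 3/10] . pi = 0
  [1, 1, 1, 1, 1] . pi = 1

Solving yields:
  pi_1 = 493/2608
  pi_2 = 469/2608
  pi_3 = 167/652
  pi_4 = 109/652
  pi_5 = 271/1304

Verification (pi * P):
  493/2608*3/10 + 469/2608*1/10 + 167/652*3/10 + 109/652*1/10 + 271/1304*1/10 = 493/2608 = pi_1  (ok)
  493/2608*1/10 + 469/2608*1/10 + 167/652*1/5 + 109/652*3/10 + 271/1304*1/5 = 469/2608 = pi_2  (ok)
  493/2608*3/10 + 469/2608*1/2 + 167/652*1/5 + 109/652*1/10 + 271/1304*1/5 = 167/652 = pi_3  (ok)
  493/2608*1/10 + 469/2608*1/10 + 167/652*1/5 + 109/652*1/10 + 271/1304*3/10 = 109/652 = pi_4  (ok)
  493/2608*1/5 + 469/2608*1/5 + 167/652*1/10 + 109/652*2/5 + 271/1304*1/5 = 271/1304 = pi_5  (ok)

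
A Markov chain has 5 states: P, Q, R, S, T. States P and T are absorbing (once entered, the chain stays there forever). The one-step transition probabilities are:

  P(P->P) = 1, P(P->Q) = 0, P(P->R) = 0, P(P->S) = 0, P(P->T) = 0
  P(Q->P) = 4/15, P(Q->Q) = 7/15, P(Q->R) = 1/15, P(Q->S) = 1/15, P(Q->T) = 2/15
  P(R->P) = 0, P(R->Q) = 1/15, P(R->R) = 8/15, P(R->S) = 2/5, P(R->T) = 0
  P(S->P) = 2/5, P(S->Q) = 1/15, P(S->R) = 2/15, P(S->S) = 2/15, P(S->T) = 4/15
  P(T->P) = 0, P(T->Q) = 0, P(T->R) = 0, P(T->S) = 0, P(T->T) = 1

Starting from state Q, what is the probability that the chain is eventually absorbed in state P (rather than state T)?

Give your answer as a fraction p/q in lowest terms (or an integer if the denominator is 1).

Answer: 197/302

Derivation:
Let a_i = P(absorbed in P | start in state i).
Boundary conditions: a_P = 1, a_T = 0.
For each transient state i, a_i = sum_j P(i->j) * a_j:
  a_Q = 4/15*a_P + 7/15*a_Q + 1/15*a_R + 1/15*a_S + 2/15*a_T
  a_R = 0*a_P + 1/15*a_Q + 8/15*a_R + 2/5*a_S + 0*a_T
  a_S = 2/5*a_P + 1/15*a_Q + 2/15*a_R + 2/15*a_S + 4/15*a_T

Substituting a_P = 1 and a_T = 0, rearrange to (I - Q) a = r where r[i] = P(i -> P):
  [8/15, -1/15, -1/15] . (a_Q, a_R, a_S) = 4/15
  [-1/15, 7/15, -2/5] . (a_Q, a_R, a_S) = 0
  [-1/15, -2/15, 13/15] . (a_Q, a_R, a_S) = 2/5

Solving yields:
  a_Q = 197/302
  a_R = 185/302
  a_S = 183/302

Starting state is Q, so the absorption probability is a_Q = 197/302.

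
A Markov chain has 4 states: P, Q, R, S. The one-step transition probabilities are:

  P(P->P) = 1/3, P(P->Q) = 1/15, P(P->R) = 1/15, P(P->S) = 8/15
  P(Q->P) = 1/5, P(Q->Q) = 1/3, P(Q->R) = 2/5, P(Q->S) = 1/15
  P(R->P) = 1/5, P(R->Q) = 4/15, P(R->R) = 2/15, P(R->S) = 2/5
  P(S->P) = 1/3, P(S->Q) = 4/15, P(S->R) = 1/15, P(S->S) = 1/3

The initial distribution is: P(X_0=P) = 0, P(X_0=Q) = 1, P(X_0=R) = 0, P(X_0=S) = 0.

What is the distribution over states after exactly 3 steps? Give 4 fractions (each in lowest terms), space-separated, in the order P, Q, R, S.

Propagating the distribution step by step (d_{t+1} = d_t * P):
d_0 = (P=0, Q=1, R=0, S=0)
  d_1[P] = 0*1/3 + 1*1/5 + 0*1/5 + 0*1/3 = 1/5
  d_1[Q] = 0*1/15 + 1*1/3 + 0*4/15 + 0*4/15 = 1/3
  d_1[R] = 0*1/15 + 1*2/5 + 0*2/15 + 0*1/15 = 2/5
  d_1[S] = 0*8/15 + 1*1/15 + 0*2/5 + 0*1/3 = 1/15
d_1 = (P=1/5, Q=1/3, R=2/5, S=1/15)
  d_2[P] = 1/5*1/3 + 1/3*1/5 + 2/5*1/5 + 1/15*1/3 = 53/225
  d_2[Q] = 1/5*1/15 + 1/3*1/3 + 2/5*4/15 + 1/15*4/15 = 56/225
  d_2[R] = 1/5*1/15 + 1/3*2/5 + 2/5*2/15 + 1/15*1/15 = 46/225
  d_2[S] = 1/5*8/15 + 1/3*1/15 + 2/5*2/5 + 1/15*1/3 = 14/45
d_2 = (P=53/225, Q=56/225, R=46/225, S=14/45)
  d_3[P] = 53/225*1/3 + 56/225*1/5 + 46/225*1/5 + 14/45*1/3 = 307/1125
  d_3[Q] = 53/225*1/15 + 56/225*1/3 + 46/225*4/15 + 14/45*4/15 = 797/3375
  d_3[R] = 53/225*1/15 + 56/225*2/5 + 46/225*2/15 + 14/45*1/15 = 551/3375
  d_3[S] = 53/225*8/15 + 56/225*1/15 + 46/225*2/5 + 14/45*1/3 = 1106/3375
d_3 = (P=307/1125, Q=797/3375, R=551/3375, S=1106/3375)

Answer: 307/1125 797/3375 551/3375 1106/3375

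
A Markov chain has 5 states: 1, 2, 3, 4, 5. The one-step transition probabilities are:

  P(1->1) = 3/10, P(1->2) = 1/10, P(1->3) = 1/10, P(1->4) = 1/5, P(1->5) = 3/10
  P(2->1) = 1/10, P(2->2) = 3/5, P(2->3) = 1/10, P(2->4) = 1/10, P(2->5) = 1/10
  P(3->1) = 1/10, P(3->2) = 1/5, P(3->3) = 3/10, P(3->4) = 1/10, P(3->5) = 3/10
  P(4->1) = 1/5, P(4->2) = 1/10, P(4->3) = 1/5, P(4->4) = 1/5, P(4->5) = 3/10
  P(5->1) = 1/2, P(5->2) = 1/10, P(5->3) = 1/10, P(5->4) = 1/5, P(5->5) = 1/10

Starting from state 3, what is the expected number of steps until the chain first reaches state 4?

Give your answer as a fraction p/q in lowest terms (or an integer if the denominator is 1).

Let h_i = expected steps to first reach 4 from state i.
Boundary: h_4 = 0.
First-step equations for the other states:
  h_1 = 1 + 3/10*h_1 + 1/10*h_2 + 1/10*h_3 + 1/5*h_4 + 3/10*h_5
  h_2 = 1 + 1/10*h_1 + 3/5*h_2 + 1/10*h_3 + 1/10*h_4 + 1/10*h_5
  h_3 = 1 + 1/10*h_1 + 1/5*h_2 + 3/10*h_3 + 1/10*h_4 + 3/10*h_5
  h_5 = 1 + 1/2*h_1 + 1/10*h_2 + 1/10*h_3 + 1/5*h_4 + 1/10*h_5

Substituting h_4 = 0 and rearranging gives the linear system (I - Q) h = 1:
  [7/10, -1/10, -1/10, -3/10] . (h_1, h_2, h_3, h_5) = 1
  [-1/10, 2/5, -1/10, -1/10] . (h_1, h_2, h_3, h_5) = 1
  [-1/10, -1/5, 7/10, -3/10] . (h_1, h_2, h_3, h_5) = 1
  [-1/2, -1/10, -1/10, 9/10] . (h_1, h_2, h_3, h_5) = 1

Solving yields:
  h_1 = 200/33
  h_2 = 80/11
  h_3 = 230/33
  h_5 = 200/33

Starting state is 3, so the expected hitting time is h_3 = 230/33.

Answer: 230/33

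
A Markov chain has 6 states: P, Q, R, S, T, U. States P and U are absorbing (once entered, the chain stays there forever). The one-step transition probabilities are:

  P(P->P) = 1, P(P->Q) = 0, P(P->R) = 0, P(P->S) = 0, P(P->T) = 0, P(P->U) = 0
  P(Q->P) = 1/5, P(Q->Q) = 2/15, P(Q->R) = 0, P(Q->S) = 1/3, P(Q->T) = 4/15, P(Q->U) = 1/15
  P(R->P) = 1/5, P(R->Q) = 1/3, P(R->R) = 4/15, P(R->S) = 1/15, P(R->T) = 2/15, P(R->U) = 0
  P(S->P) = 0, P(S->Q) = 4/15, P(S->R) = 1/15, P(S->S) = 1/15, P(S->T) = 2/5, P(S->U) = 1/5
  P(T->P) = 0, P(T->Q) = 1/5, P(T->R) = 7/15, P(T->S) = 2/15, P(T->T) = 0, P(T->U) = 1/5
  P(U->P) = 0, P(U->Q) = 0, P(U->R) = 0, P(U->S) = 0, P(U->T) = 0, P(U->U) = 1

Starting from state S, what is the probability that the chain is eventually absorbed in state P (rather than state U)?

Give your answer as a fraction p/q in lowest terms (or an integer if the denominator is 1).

Let a_i = P(absorbed in P | start in state i).
Boundary conditions: a_P = 1, a_U = 0.
For each transient state i, a_i = sum_j P(i->j) * a_j:
  a_Q = 1/5*a_P + 2/15*a_Q + 0*a_R + 1/3*a_S + 4/15*a_T + 1/15*a_U
  a_R = 1/5*a_P + 1/3*a_Q + 4/15*a_R + 1/15*a_S + 2/15*a_T + 0*a_U
  a_S = 0*a_P + 4/15*a_Q + 1/15*a_R + 1/15*a_S + 2/5*a_T + 1/5*a_U
  a_T = 0*a_P + 1/5*a_Q + 7/15*a_R + 2/15*a_S + 0*a_T + 1/5*a_U

Substituting a_P = 1 and a_U = 0, rearrange to (I - Q) a = r where r[i] = P(i -> P):
  [13/15, 0, -1/3, -4/15] . (a_Q, a_R, a_S, a_T) = 1/5
  [-1/3, 11/15, -1/15, -2/15] . (a_Q, a_R, a_S, a_T) = 1/5
  [-4/15, -1/15, 14/15, -2/5] . (a_Q, a_R, a_S, a_T) = 0
  [-1/5, -7/15, -2/15, 1] . (a_Q, a_R, a_S, a_T) = 0

Solving yields:
  a_Q = 3909/7604
  a_R = 1182/1901
  a_S = 2901/7604
  a_T = 3375/7604

Starting state is S, so the absorption probability is a_S = 2901/7604.

Answer: 2901/7604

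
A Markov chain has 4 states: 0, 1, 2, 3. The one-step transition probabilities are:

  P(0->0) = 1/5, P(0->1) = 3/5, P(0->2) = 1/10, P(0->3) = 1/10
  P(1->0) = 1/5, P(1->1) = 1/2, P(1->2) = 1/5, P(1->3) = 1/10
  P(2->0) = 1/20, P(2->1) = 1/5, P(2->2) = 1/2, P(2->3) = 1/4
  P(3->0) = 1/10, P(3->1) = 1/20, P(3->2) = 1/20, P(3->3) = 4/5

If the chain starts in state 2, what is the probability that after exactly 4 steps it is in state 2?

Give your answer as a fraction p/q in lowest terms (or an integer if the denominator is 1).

Computing P^4 by repeated multiplication:
P^1 =
  0: [1/5, 3/5, 1/10, 1/10]
  1: [1/5, 1/2, 1/5, 1/10]
  2: [1/20, 1/5, 1/2, 1/4]
  3: [1/10, 1/20, 1/20, 4/5]
P^2 =
  0: [7/40, 89/200, 39/200, 37/200]
  1: [4/25, 83/200, 9/40, 1/5]
  2: [1/10, 97/400, 123/400, 7/20]
  3: [9/80, 27/200, 17/200, 267/400]
P^3 =
  0: [609/4000, 1503/4000, 853/4000, 207/800]
  1: [117/800, 717/2000, 443/2000, 219/800]
  2: [951/8000, 1041/4000, 919/4000, 3129/8000]
  3: [241/2000, 1483/8000, 913/8000, 29/50]
P^4 =
  0: [11371/80000, 5357/16000, 3359/16000, 25049/80000]
  1: [697/5000, 25999/80000, 16861/80000, 6497/20000]
  2: [5057/40000, 42713/160000, 31739/160000, 1633/4000]
  3: [19981/160000, 3469/16000, 2163/16000, 83699/160000]

(P^4)[2 -> 2] = 31739/160000

Answer: 31739/160000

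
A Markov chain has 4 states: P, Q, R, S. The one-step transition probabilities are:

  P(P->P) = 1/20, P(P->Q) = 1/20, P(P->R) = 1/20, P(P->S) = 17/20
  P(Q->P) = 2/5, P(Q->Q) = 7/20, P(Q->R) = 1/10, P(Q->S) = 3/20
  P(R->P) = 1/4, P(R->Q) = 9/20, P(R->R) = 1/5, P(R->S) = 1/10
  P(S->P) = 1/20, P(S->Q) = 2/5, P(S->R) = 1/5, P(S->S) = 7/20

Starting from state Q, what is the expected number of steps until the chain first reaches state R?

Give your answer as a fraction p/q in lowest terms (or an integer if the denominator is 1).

Answer: 10600/1339

Derivation:
Let h_i = expected steps to first reach R from state i.
Boundary: h_R = 0.
First-step equations for the other states:
  h_P = 1 + 1/20*h_P + 1/20*h_Q + 1/20*h_R + 17/20*h_S
  h_Q = 1 + 2/5*h_P + 7/20*h_Q + 1/10*h_R + 3/20*h_S
  h_S = 1 + 1/20*h_P + 2/5*h_Q + 1/5*h_R + 7/20*h_S

Substituting h_R = 0 and rearranging gives the linear system (I - Q) h = 1:
  [19/20, -1/20, -17/20] . (h_P, h_Q, h_S) = 1
  [-2/5, 13/20, -3/20] . (h_P, h_Q, h_S) = 1
  [-1/20, -2/5, 13/20] . (h_P, h_Q, h_S) = 1

Solving yields:
  h_P = 10360/1339
  h_Q = 10600/1339
  h_S = 9380/1339

Starting state is Q, so the expected hitting time is h_Q = 10600/1339.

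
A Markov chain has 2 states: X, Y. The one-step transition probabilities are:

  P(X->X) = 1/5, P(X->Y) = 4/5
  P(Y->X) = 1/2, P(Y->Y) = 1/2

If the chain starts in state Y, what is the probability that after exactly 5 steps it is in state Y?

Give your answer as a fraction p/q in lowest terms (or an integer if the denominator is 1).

Computing P^5 by repeated multiplication:
P^1 =
  X: [1/5, 4/5]
  Y: [1/2, 1/2]
P^2 =
  X: [11/25, 14/25]
  Y: [7/20, 13/20]
P^3 =
  X: [46/125, 79/125]
  Y: [79/200, 121/200]
P^4 =
  X: [487/1250, 763/1250]
  Y: [763/2000, 1237/2000]
P^5 =
  X: [4789/12500, 7711/12500]
  Y: [7711/20000, 12289/20000]

(P^5)[Y -> Y] = 12289/20000

Answer: 12289/20000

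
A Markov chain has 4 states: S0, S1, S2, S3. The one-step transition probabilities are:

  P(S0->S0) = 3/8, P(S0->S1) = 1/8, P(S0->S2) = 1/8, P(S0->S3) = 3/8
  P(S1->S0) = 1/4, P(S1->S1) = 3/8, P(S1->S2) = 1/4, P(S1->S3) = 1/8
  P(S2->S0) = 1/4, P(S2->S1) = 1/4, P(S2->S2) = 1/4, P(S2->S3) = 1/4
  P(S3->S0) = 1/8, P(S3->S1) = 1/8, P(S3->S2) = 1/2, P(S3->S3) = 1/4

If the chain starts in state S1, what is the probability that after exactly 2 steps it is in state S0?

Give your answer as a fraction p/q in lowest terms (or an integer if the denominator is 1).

Computing P^2 by repeated multiplication:
P^1 =
  S0: [3/8, 1/8, 1/8, 3/8]
  S1: [1/4, 3/8, 1/4, 1/8]
  S2: [1/4, 1/4, 1/4, 1/4]
  S3: [1/8, 1/8, 1/2, 1/4]
P^2 =
  S0: [1/4, 11/64, 19/64, 9/32]
  S1: [17/64, 1/4, 1/4, 15/64]
  S2: [1/4, 7/32, 9/32, 1/4]
  S3: [15/64, 7/32, 19/64, 1/4]

(P^2)[S1 -> S0] = 17/64

Answer: 17/64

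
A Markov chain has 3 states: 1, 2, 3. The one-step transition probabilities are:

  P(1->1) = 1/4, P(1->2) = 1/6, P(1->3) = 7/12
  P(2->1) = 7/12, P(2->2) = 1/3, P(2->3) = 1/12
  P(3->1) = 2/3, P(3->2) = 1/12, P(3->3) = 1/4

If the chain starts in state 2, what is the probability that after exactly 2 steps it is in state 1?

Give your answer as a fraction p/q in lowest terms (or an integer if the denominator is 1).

Answer: 19/48

Derivation:
Computing P^2 by repeated multiplication:
P^1 =
  1: [1/4, 1/6, 7/12]
  2: [7/12, 1/3, 1/12]
  3: [2/3, 1/12, 1/4]
P^2 =
  1: [79/144, 7/48, 11/36]
  2: [19/48, 31/144, 7/18]
  3: [55/144, 23/144, 11/24]

(P^2)[2 -> 1] = 19/48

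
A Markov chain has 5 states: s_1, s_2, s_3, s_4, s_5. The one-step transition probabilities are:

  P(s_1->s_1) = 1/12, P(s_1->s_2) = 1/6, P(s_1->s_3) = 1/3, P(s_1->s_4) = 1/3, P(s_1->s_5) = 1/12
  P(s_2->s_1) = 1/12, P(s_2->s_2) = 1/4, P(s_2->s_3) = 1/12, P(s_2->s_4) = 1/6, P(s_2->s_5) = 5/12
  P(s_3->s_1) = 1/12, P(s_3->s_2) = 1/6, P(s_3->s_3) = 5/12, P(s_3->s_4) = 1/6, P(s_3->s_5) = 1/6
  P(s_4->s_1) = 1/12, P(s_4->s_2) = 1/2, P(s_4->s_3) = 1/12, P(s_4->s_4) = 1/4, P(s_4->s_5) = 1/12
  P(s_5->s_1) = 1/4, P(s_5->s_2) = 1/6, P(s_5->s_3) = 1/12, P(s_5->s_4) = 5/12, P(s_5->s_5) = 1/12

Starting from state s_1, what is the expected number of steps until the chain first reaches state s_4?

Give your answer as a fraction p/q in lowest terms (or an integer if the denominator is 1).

Answer: 17820/4849

Derivation:
Let h_i = expected steps to first reach s_4 from state i.
Boundary: h_s_4 = 0.
First-step equations for the other states:
  h_s_1 = 1 + 1/12*h_s_1 + 1/6*h_s_2 + 1/3*h_s_3 + 1/3*h_s_4 + 1/12*h_s_5
  h_s_2 = 1 + 1/12*h_s_1 + 1/4*h_s_2 + 1/12*h_s_3 + 1/6*h_s_4 + 5/12*h_s_5
  h_s_3 = 1 + 1/12*h_s_1 + 1/6*h_s_2 + 5/12*h_s_3 + 1/6*h_s_4 + 1/6*h_s_5
  h_s_5 = 1 + 1/4*h_s_1 + 1/6*h_s_2 + 1/12*h_s_3 + 5/12*h_s_4 + 1/12*h_s_5

Substituting h_s_4 = 0 and rearranging gives the linear system (I - Q) h = 1:
  [11/12, -1/6, -1/3, -1/12] . (h_s_1, h_s_2, h_s_3, h_s_5) = 1
  [-1/12, 3/4, -1/12, -5/12] . (h_s_1, h_s_2, h_s_3, h_s_5) = 1
  [-1/12, -1/6, 7/12, -1/6] . (h_s_1, h_s_2, h_s_3, h_s_5) = 1
  [-1/4, -1/6, -1/12, 11/12] . (h_s_1, h_s_2, h_s_3, h_s_5) = 1

Solving yields:
  h_s_1 = 17820/4849
  h_s_2 = 19416/4849
  h_s_3 = 20856/4849
  h_s_5 = 15576/4849

Starting state is s_1, so the expected hitting time is h_s_1 = 17820/4849.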